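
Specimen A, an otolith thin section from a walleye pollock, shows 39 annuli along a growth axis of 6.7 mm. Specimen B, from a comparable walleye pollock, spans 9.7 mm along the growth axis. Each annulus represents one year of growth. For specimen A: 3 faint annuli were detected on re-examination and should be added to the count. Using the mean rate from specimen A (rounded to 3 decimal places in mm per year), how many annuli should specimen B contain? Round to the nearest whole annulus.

61 annuli

Specimen A: correcting the raw count gives 39 + 3 = 42 true annuli.
A: Mean rate = 6.7 mm / 42 years ≈ 0.160 mm/year.
B spans 9.7 / 0.160 = 60.62 years ≈ 61 annuli.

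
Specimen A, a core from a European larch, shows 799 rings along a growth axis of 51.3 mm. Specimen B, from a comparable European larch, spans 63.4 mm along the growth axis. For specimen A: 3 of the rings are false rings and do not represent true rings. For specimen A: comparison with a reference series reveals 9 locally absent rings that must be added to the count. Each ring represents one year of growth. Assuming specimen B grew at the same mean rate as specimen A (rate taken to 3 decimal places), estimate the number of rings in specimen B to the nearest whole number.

Specimen A: true ring count = 799 − 3 + 9 = 805.
A: 51.3 mm over 805 years gives 51.3 / 805 ≈ 0.064 mm per year.
For B, 63.4 / 0.064 = 990.62 years ≈ 991 rings.

991 rings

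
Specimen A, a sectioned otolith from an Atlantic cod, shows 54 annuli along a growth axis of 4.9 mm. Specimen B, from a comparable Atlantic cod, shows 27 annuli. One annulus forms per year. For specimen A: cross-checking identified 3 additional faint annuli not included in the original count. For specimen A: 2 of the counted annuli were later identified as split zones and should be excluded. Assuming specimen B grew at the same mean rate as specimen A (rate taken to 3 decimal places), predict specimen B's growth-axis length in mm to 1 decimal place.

Specimen A: adjusted count: 54 − 2 + 3 = 55 annuli.
A: Extension rate ≈ 4.9 / 55 = 0.089 mm/yr.
Length of B = 0.089 × 27 = 2.4 mm.

2.4 mm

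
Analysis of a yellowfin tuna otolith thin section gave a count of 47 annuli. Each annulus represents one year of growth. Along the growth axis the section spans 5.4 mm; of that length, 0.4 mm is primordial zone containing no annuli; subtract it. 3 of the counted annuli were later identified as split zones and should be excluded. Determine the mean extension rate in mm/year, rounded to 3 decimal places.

Adjusted count: 47 − 3 = 44 annuli.
Net length = 5.4 − 0.4 = 5.0 mm.
Extension rate ≈ 5.0 / 44 = 0.114 mm/year.

0.114 mm/year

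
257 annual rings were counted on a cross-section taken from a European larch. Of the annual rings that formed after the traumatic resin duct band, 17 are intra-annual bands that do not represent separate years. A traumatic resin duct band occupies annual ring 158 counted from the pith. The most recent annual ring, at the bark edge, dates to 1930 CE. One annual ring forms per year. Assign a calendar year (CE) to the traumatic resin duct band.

1848 CE

The traumatic resin duct band sits at annual ring 158 from the pith, so 257 − 158 = 99 annual rings formed after it.
99 − 17 false = 82 true annual rings after the traumatic resin duct band.
Counting back 82 years from 1930 CE places the traumatic resin duct band in 1930 − 82 = 1848 CE.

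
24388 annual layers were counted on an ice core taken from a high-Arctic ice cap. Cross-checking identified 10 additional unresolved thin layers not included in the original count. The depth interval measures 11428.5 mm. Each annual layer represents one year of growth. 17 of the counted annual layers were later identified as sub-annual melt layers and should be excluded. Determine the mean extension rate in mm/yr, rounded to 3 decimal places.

After corrections the count is 24388 − 17 + 10 = 24381 annual layers.
Mean rate = 11428.5 mm / 24381 years ≈ 0.469 mm/yr.

0.469 mm/yr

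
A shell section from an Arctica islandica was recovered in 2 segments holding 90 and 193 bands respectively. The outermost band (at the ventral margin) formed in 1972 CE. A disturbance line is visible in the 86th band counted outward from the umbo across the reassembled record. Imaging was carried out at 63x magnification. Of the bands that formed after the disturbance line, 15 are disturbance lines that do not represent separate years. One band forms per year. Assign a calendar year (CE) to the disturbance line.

Total bands = 90 + 193 = 283.
The disturbance line sits at band 86 from the umbo, so 283 − 86 = 197 bands formed after it.
Removing the 15 false bands leaves 197 − 15 = 182 true bands beyond the disturbance line.
1972 − 182 = 1790 CE.

1790 CE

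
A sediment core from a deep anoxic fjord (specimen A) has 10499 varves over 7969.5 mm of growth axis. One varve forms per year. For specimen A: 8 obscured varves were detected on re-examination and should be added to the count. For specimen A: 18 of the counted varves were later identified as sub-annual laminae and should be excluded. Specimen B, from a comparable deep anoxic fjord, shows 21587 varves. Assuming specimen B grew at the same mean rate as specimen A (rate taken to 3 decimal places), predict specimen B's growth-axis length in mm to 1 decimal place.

Specimen A: true varve count = 10499 − 18 + 8 = 10489.
A: Extension rate ≈ 7969.5 / 10489 = 0.760 mm/year.
B's length ≈ 0.760 × 21587 = 16406.1 mm.

16406.1 mm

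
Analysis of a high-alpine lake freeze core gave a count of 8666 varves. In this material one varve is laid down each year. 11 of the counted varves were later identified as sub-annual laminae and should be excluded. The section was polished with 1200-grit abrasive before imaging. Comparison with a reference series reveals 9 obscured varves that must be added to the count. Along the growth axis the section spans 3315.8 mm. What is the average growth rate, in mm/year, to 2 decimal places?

0.38 mm/year

Adjusted count: 8666 − 11 + 9 = 8664 varves.
Extension rate ≈ 3315.8 / 8664 = 0.38 mm/year.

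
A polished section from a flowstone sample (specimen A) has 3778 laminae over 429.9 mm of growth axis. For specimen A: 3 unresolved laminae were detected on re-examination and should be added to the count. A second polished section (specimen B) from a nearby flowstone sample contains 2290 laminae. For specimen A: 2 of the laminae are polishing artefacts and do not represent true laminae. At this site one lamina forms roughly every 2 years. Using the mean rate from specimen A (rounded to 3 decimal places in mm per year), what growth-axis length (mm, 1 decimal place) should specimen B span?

261.1 mm

Specimen A: true lamina count = 3778 − 2 + 3 = 3779.
Specimen A: at 2 years per lamina, 3779 × 2 = 7558 years.
A: Mean rate = 429.9 mm / 7558 years ≈ 0.057 mm/yr.
Specimen B: at 2 years per lamina, 2290 × 2 = 4580 years. For B, 0.057 mm/year × 4580 years = 261.1 mm.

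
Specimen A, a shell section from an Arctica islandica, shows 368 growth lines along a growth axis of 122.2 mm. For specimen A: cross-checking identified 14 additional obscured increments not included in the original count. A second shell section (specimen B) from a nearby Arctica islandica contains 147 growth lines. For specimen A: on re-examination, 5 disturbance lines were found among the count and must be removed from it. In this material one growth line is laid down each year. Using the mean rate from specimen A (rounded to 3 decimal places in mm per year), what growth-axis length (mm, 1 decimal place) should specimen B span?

Specimen A: adjusted count: 368 − 5 + 14 = 377 growth lines.
A: Mean rate = 122.2 mm / 377 years ≈ 0.324 mm per year.
For B, 0.324 mm/year × 147 years = 47.6 mm.

47.6 mm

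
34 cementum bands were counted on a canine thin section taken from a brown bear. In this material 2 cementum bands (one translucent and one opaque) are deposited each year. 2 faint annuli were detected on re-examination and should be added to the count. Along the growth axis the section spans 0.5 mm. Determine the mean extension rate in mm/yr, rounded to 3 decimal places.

0.028 mm/yr

After corrections the count is 34 + 2 = 36 cementum bands.
36 cementum bands at 2 per year is 36 / 2 = 18 years.
Extension rate ≈ 0.5 / 18 = 0.028 mm/yr.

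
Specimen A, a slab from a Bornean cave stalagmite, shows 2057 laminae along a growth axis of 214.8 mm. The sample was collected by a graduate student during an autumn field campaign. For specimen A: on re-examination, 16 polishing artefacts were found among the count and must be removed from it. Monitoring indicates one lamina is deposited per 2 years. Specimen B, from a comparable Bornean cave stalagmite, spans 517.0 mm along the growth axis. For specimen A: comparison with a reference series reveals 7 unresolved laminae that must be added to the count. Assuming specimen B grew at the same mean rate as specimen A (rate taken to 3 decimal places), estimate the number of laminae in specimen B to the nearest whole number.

4971 laminae

Specimen A: true lamina count = 2057 − 16 + 7 = 2048.
Specimen A: at 2 years per lamina, 2048 × 2 = 4096 years.
A: Mean rate = 214.8 mm / 4096 years ≈ 0.052 mm per year.
Specimen B: 517.0 mm / 0.052 mm per year = 9942.31 years; at 2 years per lamina that is 9942.31 / 2 ≈ 4971 laminae.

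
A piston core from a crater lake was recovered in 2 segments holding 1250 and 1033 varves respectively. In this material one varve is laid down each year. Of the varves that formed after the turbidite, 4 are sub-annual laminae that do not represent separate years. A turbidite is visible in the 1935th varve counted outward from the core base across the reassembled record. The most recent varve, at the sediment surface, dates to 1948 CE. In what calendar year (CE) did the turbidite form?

1604 CE

Total varves = 1250 + 1033 = 2283.
The turbidite sits at varve 1935 from the core base, so 2283 − 1935 = 348 varves formed after it.
Excluding 4 false varves: 348 − 4 = 344.
The varve at the sediment surface is 1948 CE, so the turbidite dates to 1948 − 344 = 1604 CE.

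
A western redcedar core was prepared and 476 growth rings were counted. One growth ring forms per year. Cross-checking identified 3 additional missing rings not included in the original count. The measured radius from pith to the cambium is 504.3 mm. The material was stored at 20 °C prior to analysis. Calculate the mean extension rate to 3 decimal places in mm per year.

After corrections the count is 476 + 3 = 479 growth rings.
504.3 mm over 479 years gives 504.3 / 479 ≈ 1.053 mm per year.

1.053 mm per year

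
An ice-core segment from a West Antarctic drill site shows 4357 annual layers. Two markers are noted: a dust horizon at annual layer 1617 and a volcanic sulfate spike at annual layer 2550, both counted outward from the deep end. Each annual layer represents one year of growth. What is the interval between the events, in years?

The two markers are separated by 2550 − 1617 = 933 annual layers.
That is 933 years at one annual layer per year.

933 years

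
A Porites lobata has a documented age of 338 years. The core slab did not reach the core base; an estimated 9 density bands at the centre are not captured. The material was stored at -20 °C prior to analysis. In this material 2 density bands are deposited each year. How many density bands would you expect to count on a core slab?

667 density bands

Expected density bands: 338 × 2 = 676.
Less the 9 uncaptured density bands: 676 − 9 = 667.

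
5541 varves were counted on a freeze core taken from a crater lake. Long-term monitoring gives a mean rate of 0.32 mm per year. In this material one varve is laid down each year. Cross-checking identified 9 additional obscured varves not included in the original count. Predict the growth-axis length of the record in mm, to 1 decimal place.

1776.0 mm

Correcting the raw count gives 5541 + 9 = 5550 true varves.
Predicted length = 0.32 mm/year × 5550 years = 1776.0 mm.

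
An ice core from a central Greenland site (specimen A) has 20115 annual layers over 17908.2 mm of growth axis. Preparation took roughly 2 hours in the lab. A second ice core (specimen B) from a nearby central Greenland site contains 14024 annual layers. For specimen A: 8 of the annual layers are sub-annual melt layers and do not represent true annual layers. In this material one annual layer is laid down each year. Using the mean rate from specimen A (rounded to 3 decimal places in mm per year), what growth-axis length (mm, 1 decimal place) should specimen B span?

12495.4 mm

Specimen A: true annual layer count = 20115 − 8 = 20107.
A: Extension rate ≈ 17908.2 / 20107 = 0.891 mm/yr.
B's length ≈ 0.891 × 14024 = 12495.4 mm.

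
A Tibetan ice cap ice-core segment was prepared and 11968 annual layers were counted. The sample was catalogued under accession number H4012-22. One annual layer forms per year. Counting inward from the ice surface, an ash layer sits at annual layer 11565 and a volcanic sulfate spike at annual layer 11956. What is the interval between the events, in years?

391 years

The two markers are separated by 11956 − 11565 = 391 annual layers.
One annual layer per year makes the interval 391 years.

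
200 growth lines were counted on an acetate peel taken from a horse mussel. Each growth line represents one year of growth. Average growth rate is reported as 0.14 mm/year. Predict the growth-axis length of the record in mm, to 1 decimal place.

28.0 mm

The record spans 200 years at 0.14 mm per year.
200 years at 0.14 mm/year gives 0.14 × 200 = 28.0 mm.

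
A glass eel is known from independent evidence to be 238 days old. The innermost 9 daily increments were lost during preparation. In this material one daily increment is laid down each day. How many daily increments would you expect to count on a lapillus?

Expected daily increments over 238 days: 238.
238 − 9 missed = 229 daily increments expected in the prepared section.

229 daily increments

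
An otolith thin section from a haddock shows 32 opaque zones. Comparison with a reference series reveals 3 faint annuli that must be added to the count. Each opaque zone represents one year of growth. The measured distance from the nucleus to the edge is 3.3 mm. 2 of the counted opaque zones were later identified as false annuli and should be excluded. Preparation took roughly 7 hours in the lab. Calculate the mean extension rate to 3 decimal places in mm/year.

0.100 mm/year

After corrections the count is 32 − 2 + 3 = 33 opaque zones.
Mean rate = 3.3 mm / 33 years ≈ 0.100 mm/year.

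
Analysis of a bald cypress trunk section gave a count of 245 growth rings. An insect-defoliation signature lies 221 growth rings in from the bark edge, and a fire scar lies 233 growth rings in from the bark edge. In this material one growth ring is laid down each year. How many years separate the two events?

233 − 221 = 12 growth rings lie between the two events.
That is 12 years at one growth ring per year.

12 yr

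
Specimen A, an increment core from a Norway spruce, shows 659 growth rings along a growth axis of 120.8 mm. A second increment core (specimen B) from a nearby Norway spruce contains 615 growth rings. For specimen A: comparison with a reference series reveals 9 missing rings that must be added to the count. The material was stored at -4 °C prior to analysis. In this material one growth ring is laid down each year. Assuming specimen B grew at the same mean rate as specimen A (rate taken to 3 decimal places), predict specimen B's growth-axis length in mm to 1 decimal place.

111.3 mm

Specimen A: adjusted count: 659 + 9 = 668 growth rings.
A: Mean rate = 120.8 mm / 668 years ≈ 0.181 mm per year.
B's length ≈ 0.181 × 615 = 111.3 mm.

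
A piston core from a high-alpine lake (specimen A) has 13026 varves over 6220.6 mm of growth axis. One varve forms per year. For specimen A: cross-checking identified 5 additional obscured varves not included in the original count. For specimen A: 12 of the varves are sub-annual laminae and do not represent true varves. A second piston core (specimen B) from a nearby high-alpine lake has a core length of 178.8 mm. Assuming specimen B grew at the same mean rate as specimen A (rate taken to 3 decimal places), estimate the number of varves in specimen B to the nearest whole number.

Specimen A: correcting the raw count gives 13026 − 12 + 5 = 13019 true varves.
A: Mean rate = 6220.6 mm / 13019 years ≈ 0.478 mm/year.
For B, 178.8 / 0.478 = 374.06 years ≈ 374 varves.

374 varves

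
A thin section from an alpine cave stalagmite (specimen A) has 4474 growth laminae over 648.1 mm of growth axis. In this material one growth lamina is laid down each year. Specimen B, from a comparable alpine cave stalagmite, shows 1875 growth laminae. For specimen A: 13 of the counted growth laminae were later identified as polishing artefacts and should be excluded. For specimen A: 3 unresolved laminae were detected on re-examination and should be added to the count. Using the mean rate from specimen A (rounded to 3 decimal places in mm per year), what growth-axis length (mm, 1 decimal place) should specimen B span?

Specimen A: true growth lamina count = 4474 − 13 + 3 = 4464.
A: 648.1 mm over 4464 years gives 648.1 / 4464 ≈ 0.145 mm/year.
Length of B = 0.145 × 1875 = 271.9 mm.

271.9 mm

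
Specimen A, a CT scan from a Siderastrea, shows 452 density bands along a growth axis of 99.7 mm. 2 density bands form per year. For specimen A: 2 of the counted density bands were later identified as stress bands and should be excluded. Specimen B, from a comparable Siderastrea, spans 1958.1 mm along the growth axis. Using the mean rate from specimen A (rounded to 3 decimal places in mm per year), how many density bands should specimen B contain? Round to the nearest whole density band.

8840 density bands

Specimen A: correcting the raw count gives 452 − 2 = 450 true density bands.
Specimen A: with 2 density bands per year, 450 / 2 = 225 years.
A: 99.7 mm over 225 years gives 99.7 / 225 ≈ 0.443 mm/year.
For B, 1958.1 / 0.443 = 4420.09 years; at 2 density bands per year that is 4420.09 × 2 ≈ 8840 density bands.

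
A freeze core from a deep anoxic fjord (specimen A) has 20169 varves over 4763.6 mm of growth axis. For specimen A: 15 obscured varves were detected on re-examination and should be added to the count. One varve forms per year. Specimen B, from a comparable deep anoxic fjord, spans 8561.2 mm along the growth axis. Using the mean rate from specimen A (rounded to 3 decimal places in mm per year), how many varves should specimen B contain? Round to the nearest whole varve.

Specimen A: true varve count = 20169 + 15 = 20184.
A: Mean rate = 4763.6 mm / 20184 years ≈ 0.236 mm/year.
For B, 8561.2 / 0.236 = 36276.27 years ≈ 36276 varves.

36276 varves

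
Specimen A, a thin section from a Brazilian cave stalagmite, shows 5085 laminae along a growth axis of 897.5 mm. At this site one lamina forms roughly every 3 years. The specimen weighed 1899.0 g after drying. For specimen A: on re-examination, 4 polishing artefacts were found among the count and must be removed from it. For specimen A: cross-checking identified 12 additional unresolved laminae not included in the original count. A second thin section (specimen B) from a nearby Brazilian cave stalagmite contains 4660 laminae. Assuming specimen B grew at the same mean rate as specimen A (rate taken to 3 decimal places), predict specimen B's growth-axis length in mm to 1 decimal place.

824.8 mm

Specimen A: after corrections the count is 5085 − 4 + 12 = 5093 laminae.
Specimen A: multiplying by 3 years per lamina: 5093 × 3 = 15279 years.
A: Mean rate = 897.5 mm / 15279 years ≈ 0.059 mm per year.
Specimen B: at 3 years per lamina, 4660 × 3 = 13980 years. Length of B = 0.059 × 13980 = 824.8 mm.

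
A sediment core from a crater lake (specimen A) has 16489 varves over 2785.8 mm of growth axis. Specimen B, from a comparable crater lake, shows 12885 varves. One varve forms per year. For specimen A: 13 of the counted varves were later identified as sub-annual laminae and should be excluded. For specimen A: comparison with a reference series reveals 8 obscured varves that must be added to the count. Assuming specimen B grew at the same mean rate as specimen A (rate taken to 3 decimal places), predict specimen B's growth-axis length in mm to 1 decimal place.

Specimen A: adjusted count: 16489 − 13 + 8 = 16484 varves.
A: Mean rate = 2785.8 mm / 16484 years ≈ 0.169 mm/year.
Length of B = 0.169 × 12885 = 2177.6 mm.

2177.6 mm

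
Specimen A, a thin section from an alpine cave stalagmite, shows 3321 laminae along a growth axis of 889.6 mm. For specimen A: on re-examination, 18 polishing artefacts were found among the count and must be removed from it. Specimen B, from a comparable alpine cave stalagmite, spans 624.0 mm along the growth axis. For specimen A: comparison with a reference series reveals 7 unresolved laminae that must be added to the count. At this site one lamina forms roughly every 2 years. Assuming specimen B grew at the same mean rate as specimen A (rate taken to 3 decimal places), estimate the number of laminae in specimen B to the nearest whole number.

Specimen A: after corrections the count is 3321 − 18 + 7 = 3310 laminae.
Specimen A: at 2 years per lamina, 3310 × 2 = 6620 years.
A: Extension rate ≈ 889.6 / 6620 = 0.134 mm/yr.
B spans 624.0 / 0.134 = 4656.72 years; at 2 years per lamina that is 4656.72 / 2 ≈ 2328 laminae.

2328 laminae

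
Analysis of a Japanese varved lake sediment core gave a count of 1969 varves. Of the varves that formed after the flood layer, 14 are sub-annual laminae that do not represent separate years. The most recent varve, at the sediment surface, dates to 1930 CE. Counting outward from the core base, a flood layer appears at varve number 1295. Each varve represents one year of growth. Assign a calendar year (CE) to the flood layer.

1270 CE

Between varve 1295 and the sediment surface there are 1969 − 1295 = 674 varves.
Excluding 14 false varves: 674 − 14 = 660.
The varve at the sediment surface is 1930 CE, so the flood layer dates to 1930 − 660 = 1270 CE.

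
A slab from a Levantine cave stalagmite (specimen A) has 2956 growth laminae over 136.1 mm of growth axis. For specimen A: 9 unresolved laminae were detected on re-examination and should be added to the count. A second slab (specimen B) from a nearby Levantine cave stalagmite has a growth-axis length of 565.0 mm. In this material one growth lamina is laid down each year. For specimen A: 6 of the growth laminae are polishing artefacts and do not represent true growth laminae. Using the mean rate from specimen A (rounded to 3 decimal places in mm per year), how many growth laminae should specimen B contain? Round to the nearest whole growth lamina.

Specimen A: after corrections the count is 2956 − 6 + 9 = 2959 growth laminae.
A: Mean rate = 136.1 mm / 2959 years ≈ 0.046 mm per year.
B spans 565.0 / 0.046 = 12282.61 years ≈ 12283 growth laminae.

12283 growth laminae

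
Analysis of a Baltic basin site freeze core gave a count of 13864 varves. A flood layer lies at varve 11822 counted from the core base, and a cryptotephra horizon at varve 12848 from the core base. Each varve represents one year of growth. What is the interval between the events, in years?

1026 years

Separation: 12848 − 11822 = 1026 varves.
At one varve per year, 1026 years elapsed between them.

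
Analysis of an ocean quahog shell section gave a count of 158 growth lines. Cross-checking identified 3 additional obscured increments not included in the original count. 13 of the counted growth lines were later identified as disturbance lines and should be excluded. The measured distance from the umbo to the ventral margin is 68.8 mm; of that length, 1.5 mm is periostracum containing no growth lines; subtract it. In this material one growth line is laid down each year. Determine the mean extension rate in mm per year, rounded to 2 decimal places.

0.45 mm per year

Correcting the raw count gives 158 − 13 + 3 = 148 true growth lines.
Net length = 68.8 − 1.5 = 67.3 mm.
Extension rate ≈ 67.3 / 148 = 0.45 mm per year.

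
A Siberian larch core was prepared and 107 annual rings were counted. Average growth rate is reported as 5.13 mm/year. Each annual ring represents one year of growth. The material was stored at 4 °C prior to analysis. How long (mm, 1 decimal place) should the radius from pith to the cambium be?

548.9 mm

107 years of growth are recorded.
107 years at 5.13 mm/year gives 5.13 × 107 = 548.9 mm.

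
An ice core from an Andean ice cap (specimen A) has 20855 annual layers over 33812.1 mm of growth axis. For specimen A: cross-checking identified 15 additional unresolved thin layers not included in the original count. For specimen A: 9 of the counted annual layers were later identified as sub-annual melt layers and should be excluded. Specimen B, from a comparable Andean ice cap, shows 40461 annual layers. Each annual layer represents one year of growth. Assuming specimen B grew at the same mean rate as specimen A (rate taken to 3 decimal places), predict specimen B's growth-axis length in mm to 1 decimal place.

65587.3 mm

Specimen A: after corrections the count is 20855 − 9 + 15 = 20861 annual layers.
A: Extension rate ≈ 33812.1 / 20861 = 1.621 mm per year.
Length of B = 1.621 × 40461 = 65587.3 mm.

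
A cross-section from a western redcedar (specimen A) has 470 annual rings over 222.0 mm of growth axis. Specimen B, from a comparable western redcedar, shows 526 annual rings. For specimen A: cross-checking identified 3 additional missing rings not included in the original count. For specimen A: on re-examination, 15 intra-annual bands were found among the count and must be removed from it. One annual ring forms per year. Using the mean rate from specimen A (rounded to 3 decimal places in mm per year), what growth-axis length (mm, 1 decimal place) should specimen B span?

Specimen A: adjusted count: 470 − 15 + 3 = 458 annual rings.
A: 222.0 mm over 458 years gives 222.0 / 458 ≈ 0.485 mm per year.
For B, 0.485 mm/year × 526 years = 255.1 mm.

255.1 mm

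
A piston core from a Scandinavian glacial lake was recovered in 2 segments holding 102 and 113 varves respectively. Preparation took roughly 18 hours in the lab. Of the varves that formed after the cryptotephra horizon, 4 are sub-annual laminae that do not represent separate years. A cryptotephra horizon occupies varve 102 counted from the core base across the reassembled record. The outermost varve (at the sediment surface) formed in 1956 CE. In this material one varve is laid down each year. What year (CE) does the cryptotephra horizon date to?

1847 CE

Total varves = 102 + 113 = 215.
Between varve 102 and the sediment surface there are 215 − 102 = 113 varves.
Excluding 4 false varves: 113 − 4 = 109.
The varve at the sediment surface is 1956 CE, so the cryptotephra horizon dates to 1956 − 109 = 1847 CE.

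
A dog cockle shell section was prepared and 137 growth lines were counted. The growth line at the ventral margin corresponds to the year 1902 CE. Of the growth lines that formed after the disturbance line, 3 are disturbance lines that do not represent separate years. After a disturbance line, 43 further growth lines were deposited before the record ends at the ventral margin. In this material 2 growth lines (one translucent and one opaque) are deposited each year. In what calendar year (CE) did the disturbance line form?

43 growth lines post-date the disturbance line.
43 − 3 false = 40 true growth lines after the disturbance line.
40 growth lines at 2 per year is 40 / 2 = 20 years.
The growth line at the ventral margin is 1902 CE, so the disturbance line dates to 1902 − 20 = 1882 CE.

1882 CE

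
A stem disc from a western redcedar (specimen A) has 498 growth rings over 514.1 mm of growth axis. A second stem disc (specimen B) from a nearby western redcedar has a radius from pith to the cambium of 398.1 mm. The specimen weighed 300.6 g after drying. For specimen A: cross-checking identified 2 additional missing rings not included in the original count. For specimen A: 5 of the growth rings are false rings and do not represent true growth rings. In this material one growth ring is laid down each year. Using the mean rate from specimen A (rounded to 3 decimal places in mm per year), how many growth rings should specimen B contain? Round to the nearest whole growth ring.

383 growth rings

Specimen A: true growth ring count = 498 − 5 + 2 = 495.
A: 514.1 mm over 495 years gives 514.1 / 495 ≈ 1.039 mm per year.
Specimen B: 398.1 mm / 1.039 mm per year = 383.16 years ≈ 383 growth rings.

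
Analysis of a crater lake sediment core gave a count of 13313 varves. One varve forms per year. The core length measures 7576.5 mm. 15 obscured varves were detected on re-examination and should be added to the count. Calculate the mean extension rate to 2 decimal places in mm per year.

Correcting the raw count gives 13313 + 15 = 13328 true varves.
Mean rate = 7576.5 mm / 13328 years ≈ 0.57 mm per year.

0.57 mm per year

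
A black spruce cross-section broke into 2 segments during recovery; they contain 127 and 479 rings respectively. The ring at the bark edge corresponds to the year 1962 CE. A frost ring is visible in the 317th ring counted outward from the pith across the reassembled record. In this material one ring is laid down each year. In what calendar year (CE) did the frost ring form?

Total rings = 127 + 479 = 606.
Between ring 317 and the bark edge there are 606 − 317 = 289 rings.
Counting back 289 years from 1962 CE places the frost ring in 1962 − 289 = 1673 CE.

1673 CE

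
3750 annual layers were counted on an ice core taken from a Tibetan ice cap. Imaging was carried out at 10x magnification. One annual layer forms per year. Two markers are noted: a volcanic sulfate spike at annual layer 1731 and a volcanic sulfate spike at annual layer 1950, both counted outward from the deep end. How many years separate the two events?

Separation: 1950 − 1731 = 219 annual layers.
That is 219 years at one annual layer per year.

219 years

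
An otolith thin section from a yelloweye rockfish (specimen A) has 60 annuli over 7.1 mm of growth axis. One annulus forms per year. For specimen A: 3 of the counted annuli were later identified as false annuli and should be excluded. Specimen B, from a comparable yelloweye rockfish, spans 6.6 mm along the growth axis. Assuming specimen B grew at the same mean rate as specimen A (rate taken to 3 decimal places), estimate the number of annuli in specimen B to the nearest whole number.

53 annuli

Specimen A: adjusted count: 60 − 3 = 57 annuli.
A: 7.1 mm over 57 years gives 7.1 / 57 ≈ 0.125 mm per year.
For B, 6.6 / 0.125 = 52.80 years ≈ 53 annuli.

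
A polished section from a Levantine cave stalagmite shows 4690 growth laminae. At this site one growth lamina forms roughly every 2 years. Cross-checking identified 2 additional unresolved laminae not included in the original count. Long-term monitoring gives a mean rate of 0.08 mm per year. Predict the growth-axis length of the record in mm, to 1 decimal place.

750.7 mm

After corrections the count is 4690 + 2 = 4692 growth laminae.
Multiplying by 2 years per growth lamina: 4692 × 2 = 9384 years.
9384 years at 0.08 mm/year gives 0.08 × 9384 = 750.7 mm.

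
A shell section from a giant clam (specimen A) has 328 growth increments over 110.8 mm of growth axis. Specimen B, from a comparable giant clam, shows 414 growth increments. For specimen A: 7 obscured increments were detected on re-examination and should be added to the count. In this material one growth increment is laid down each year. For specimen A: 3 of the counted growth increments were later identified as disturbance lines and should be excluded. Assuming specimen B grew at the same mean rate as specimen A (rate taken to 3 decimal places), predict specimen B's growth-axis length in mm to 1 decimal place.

Specimen A: true growth increment count = 328 − 3 + 7 = 332.
A: Mean rate = 110.8 mm / 332 years ≈ 0.334 mm per year.
For B, 0.334 mm/year × 414 years = 138.3 mm.

138.3 mm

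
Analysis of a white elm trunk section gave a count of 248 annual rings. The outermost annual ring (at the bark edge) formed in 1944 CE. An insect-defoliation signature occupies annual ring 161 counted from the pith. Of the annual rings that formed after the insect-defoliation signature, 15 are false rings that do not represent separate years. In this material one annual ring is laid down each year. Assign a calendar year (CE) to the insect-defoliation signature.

Between annual ring 161 and the bark edge there are 248 − 161 = 87 annual rings.
Removing the 15 false annual rings leaves 87 − 15 = 72 true annual rings beyond the insect-defoliation signature.
1944 − 72 = 1872 CE.

1872 CE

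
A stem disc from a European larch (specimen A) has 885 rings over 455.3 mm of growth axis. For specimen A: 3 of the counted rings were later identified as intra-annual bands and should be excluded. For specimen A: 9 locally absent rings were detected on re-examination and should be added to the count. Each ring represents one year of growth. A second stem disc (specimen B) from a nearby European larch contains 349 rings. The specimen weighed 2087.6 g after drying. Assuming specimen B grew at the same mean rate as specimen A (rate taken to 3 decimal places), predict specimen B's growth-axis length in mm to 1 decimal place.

Specimen A: adjusted count: 885 − 3 + 9 = 891 rings.
A: 455.3 mm over 891 years gives 455.3 / 891 ≈ 0.511 mm/year.
For B, 0.511 mm/year × 349 years = 178.3 mm.

178.3 mm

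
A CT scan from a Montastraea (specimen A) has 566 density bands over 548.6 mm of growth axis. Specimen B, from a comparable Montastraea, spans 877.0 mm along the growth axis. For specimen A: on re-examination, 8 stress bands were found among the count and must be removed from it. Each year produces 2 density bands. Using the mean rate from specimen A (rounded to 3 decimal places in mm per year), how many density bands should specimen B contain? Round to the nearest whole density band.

892 density bands

Specimen A: adjusted count: 566 − 8 = 558 density bands.
Specimen A: dividing by 2 density bands per year: 558 / 2 = 279 years.
A: Extension rate ≈ 548.6 / 279 = 1.966 mm per year.
B spans 877.0 / 1.966 = 446.08 years; at 2 density bands per year that is 446.08 × 2 ≈ 892 density bands.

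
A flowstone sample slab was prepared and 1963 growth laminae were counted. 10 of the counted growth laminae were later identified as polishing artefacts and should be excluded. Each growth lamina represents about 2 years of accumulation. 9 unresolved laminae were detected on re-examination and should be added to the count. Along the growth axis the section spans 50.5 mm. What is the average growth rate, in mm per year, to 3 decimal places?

Correcting the raw count gives 1963 − 10 + 9 = 1962 true growth laminae.
1962 growth laminae at 2 years each span 1962 × 2 = 3924 years.
50.5 mm over 3924 years gives 50.5 / 3924 ≈ 0.013 mm per year.

0.013 mm per year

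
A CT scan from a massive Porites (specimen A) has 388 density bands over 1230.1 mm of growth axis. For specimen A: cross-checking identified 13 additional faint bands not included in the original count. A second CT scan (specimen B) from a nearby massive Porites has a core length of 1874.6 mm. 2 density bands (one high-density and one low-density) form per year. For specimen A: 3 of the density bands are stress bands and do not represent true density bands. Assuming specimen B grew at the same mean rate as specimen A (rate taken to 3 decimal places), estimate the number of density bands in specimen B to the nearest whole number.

607 density bands

Specimen A: after corrections the count is 388 − 3 + 13 = 398 density bands.
Specimen A: dividing by 2 density bands per year: 398 / 2 = 199 years.
A: Extension rate ≈ 1230.1 / 199 = 6.181 mm/year.
B spans 1874.6 / 6.181 = 303.28 years; at 2 density bands per year that is 303.28 × 2 ≈ 607 density bands.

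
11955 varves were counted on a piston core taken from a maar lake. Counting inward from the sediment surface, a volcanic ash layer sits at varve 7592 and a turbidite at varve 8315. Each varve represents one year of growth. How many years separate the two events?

723 years

Separation: 8315 − 7592 = 723 varves.
At one varve per year, 723 years elapsed between them.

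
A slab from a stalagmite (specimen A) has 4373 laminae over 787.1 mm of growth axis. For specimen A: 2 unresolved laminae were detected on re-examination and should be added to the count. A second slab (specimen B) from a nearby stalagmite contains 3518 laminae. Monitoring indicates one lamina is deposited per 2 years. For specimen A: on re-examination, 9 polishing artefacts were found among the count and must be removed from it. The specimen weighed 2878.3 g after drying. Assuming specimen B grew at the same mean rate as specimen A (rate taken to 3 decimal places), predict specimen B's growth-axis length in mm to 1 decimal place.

633.2 mm

Specimen A: adjusted count: 4373 − 9 + 2 = 4366 laminae.
Specimen A: at 2 years per lamina, 4366 × 2 = 8732 years.
A: 787.1 mm over 8732 years gives 787.1 / 8732 ≈ 0.090 mm/year.
Specimen B: at 2 years per lamina, 3518 × 2 = 7036 years. B's length ≈ 0.090 × 7036 = 633.2 mm.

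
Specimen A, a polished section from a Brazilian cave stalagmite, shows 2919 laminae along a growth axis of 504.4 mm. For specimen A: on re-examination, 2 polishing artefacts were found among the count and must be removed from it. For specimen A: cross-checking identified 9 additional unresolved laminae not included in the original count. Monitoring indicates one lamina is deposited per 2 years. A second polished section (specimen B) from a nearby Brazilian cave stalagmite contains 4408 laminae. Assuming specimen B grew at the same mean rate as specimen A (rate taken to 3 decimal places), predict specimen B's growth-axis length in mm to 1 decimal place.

Specimen A: after corrections the count is 2919 − 2 + 9 = 2926 laminae.
Specimen A: multiplying by 2 years per lamina: 2926 × 2 = 5852 years.
A: Extension rate ≈ 504.4 / 5852 = 0.086 mm per year.
Specimen B: multiplying by 2 years per lamina: 4408 × 2 = 8816 years. For B, 0.086 mm/year × 8816 years = 758.2 mm.

758.2 mm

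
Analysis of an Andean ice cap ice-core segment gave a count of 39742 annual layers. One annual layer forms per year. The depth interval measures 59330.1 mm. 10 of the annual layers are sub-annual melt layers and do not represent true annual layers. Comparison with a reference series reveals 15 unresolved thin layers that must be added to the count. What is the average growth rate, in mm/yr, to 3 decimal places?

1.493 mm/yr

Correcting the raw count gives 39742 − 10 + 15 = 39747 true annual layers.
Extension rate ≈ 59330.1 / 39747 = 1.493 mm/yr.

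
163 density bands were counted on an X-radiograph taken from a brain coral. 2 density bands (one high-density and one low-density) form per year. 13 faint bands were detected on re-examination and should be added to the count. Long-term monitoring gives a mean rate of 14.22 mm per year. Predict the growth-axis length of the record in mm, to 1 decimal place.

Correcting the raw count gives 163 + 13 = 176 true density bands.
With 2 density bands per year, 176 / 2 = 88 years.
Predicted length = 14.22 mm/year × 88 years = 1251.4 mm.

1251.4 mm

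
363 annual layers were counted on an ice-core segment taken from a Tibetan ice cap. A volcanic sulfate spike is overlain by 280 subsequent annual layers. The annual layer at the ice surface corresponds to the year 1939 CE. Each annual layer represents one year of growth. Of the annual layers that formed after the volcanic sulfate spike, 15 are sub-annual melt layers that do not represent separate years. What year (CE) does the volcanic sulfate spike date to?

280 annual layers post-date the volcanic sulfate spike.
Removing the 15 false annual layers leaves 280 − 15 = 265 true annual layers beyond the volcanic sulfate spike.
Counting back 265 years from 1939 CE places the volcanic sulfate spike in 1939 − 265 = 1674 CE.

1674 CE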